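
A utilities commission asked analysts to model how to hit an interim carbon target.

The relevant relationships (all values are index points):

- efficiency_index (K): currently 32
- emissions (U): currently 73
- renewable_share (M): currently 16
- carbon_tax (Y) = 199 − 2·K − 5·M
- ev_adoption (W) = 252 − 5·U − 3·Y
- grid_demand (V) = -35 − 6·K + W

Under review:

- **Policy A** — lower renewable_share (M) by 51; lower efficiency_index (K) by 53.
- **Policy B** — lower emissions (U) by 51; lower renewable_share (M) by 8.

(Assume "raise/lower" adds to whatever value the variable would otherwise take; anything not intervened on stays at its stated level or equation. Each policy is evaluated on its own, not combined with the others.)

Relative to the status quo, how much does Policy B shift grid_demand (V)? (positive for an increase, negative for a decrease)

135

Baseline:
  K = 32
  U = 73
  M = 16
  Y = 199 − 2·32 − 5·16 = 55
  W = 252 − 5·73 − 3·55 = -278
  V = -35 − 6·32 + (-278) = -505
Policy B (U − 51, M − 8):
  K = 32
  U = 73 − 51 = 22
  M = 16 − 8 = 8
  Y = 199 − 2·32 − 5·8 = 95
  W = 252 − 5·22 − 3·95 = -143
  V = -35 − 6·32 + (-143) = -370
Change in V: -370 − (-505) = 135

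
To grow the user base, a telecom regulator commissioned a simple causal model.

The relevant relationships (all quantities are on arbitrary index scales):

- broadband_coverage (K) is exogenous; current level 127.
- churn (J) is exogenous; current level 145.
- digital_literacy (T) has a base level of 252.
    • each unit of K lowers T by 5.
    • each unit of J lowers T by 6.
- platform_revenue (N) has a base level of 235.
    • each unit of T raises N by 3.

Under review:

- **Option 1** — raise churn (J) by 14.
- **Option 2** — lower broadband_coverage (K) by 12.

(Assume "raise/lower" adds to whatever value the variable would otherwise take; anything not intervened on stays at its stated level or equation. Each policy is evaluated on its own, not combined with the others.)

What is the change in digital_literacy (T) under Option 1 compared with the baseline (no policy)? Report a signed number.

Baseline:
  K = 127
  J = 145
  T = 252 − 5·127 − 6·145 = -1253
Option 1 (J + 14):
  K = 127
  J = 145 + 14 = 159
  T = 252 − 5·127 − 6·159 = -1337
Change in T: -1337 − (-1253) = -84

-84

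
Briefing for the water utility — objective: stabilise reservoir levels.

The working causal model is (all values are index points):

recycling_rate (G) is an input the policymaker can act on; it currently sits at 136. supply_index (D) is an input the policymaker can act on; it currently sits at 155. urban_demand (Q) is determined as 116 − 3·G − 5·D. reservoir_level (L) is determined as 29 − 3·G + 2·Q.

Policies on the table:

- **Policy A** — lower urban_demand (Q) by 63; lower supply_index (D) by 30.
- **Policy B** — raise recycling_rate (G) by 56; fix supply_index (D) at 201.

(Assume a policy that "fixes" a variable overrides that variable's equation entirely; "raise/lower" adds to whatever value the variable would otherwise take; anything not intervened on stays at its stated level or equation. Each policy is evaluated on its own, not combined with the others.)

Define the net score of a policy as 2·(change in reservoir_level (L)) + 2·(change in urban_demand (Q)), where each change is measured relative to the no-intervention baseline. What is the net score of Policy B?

-2724

Baseline:
  G = 136
  D = 155
  Q = 116 − 3·136 − 5·155 = -1067
  L = 29 − 3·136 + 2·(-1067) = -2513
Policy B (G + 56, D := 201):
  G = 136 + 56 = 192
  D = 201
  Q = 116 − 3·192 − 5·201 = -1465
  L = 29 − 3·192 + 2·(-1465) = -3477
ΔL = -3477 − (-2513) = -964; ΔQ = -1465 − (-1067) = -398
Score = 2·(-964) + 2·(-398) = -2724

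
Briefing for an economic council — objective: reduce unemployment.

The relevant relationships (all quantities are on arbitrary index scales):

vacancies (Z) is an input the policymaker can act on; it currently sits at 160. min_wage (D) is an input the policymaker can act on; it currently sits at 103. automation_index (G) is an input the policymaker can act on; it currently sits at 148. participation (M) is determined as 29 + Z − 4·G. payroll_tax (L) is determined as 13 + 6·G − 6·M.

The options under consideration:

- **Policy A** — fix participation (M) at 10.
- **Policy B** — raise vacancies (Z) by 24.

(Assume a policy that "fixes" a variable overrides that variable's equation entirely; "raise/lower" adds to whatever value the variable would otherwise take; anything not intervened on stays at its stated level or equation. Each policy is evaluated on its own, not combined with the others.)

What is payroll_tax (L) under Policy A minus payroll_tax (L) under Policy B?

Policy A (M := 10):
  Z = 160
  G = 148
  M = 10
  L = 13 + 6·148 − 6·10 = 841
Policy B (Z + 24):
  Z = 160 + 24 = 184
  G = 148
  M = 29 + 184 − 4·148 = -379
  L = 13 + 6·148 − 6·(-379) = 3175
L: 841 − 3175 = -2334

-2334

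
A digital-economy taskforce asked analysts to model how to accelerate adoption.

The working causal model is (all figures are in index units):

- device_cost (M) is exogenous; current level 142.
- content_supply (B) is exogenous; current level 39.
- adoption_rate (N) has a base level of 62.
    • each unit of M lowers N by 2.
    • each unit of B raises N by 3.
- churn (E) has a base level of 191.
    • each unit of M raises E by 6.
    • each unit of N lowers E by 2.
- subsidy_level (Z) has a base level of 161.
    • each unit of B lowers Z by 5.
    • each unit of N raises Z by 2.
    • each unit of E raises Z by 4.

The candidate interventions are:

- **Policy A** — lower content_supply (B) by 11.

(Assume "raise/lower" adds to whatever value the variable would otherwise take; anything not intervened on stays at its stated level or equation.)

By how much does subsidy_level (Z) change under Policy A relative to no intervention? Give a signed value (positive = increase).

253

Baseline:
  M = 142
  B = 39
  N = 62 − 2·142 + 3·39 = -105
  E = 191 + 6·142 − 2·(-105) = 1253
  Z = 161 − 5·39 + 2·(-105) + 4·1253 = 4768
Policy A (B − 11):
  M = 142
  B = 39 − 11 = 28
  N = 62 − 2·142 + 3·28 = -138
  E = 191 + 6·142 − 2·(-138) = 1319
  Z = 161 − 5·28 + 2·(-138) + 4·1319 = 5021
Change in Z: 5021 − 4768 = 253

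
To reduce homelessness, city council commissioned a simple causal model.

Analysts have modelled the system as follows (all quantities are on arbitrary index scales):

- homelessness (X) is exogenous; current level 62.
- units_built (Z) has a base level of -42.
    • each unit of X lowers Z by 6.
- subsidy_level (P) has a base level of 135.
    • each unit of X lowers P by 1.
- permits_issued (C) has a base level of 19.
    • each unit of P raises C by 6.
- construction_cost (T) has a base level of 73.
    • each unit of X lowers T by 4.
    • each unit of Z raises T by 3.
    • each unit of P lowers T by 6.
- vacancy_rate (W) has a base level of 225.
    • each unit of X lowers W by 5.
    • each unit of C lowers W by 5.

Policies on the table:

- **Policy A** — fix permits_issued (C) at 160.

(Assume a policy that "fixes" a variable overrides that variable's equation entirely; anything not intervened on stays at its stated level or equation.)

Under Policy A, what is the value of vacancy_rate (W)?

Policy A (C := 160):
  X = 62
  P = 135 − 62 = 73
  C = 160
  W = 225 − 5·62 − 5·160 = -885

-885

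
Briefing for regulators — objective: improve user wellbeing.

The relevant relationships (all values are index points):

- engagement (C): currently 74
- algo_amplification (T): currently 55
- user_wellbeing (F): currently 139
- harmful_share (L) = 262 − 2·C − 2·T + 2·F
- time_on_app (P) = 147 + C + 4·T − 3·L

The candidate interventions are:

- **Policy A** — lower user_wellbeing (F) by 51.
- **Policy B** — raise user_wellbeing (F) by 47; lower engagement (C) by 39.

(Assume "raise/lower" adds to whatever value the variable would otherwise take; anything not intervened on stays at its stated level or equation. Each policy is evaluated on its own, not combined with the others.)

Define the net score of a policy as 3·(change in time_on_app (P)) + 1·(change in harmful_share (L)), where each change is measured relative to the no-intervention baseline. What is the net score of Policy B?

Baseline:
  C = 74
  T = 55
  F = 139
  L = 262 − 2·74 − 2·55 + 2·139 = 282
  P = 147 + 74 + 4·55 − 3·282 = -405
Policy B (F + 47, C − 39):
  C = 74 − 39 = 35
  T = 55
  F = 139 + 47 = 186
  L = 262 − 2·35 − 2·55 + 2·186 = 454
  P = 147 + 35 + 4·55 − 3·454 = -960
ΔP = -960 − (-405) = -555; ΔL = 454 − 282 = 172
Score = 3·(-555) + 1·172 = -1493

-1493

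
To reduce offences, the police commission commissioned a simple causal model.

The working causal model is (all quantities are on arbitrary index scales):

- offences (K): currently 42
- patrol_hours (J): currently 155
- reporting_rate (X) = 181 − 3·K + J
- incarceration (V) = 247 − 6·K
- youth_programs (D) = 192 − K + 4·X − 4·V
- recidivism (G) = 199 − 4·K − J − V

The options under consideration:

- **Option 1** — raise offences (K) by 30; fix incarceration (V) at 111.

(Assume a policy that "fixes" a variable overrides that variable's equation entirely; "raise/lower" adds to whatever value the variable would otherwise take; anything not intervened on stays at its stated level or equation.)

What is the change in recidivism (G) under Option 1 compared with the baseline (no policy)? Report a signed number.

Baseline:
  K = 42
  J = 155
  V = 247 − 6·42 = -5
  G = 199 − 4·42 − 155 − (-5) = -119
Option 1 (K + 30, V := 111):
  K = 42 + 30 = 72
  J = 155
  V = 111
  G = 199 − 4·72 − 155 − 111 = -355
Change in G: -355 − (-119) = -236

-236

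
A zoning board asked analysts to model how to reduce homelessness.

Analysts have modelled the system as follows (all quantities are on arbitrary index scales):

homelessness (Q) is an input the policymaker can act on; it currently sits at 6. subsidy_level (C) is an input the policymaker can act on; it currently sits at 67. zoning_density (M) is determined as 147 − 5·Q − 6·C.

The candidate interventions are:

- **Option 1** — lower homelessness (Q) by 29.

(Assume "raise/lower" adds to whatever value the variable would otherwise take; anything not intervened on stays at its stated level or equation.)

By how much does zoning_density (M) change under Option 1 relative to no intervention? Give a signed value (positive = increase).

Baseline:
  Q = 6
  C = 67
  M = 147 − 5·6 − 6·67 = -285
Option 1 (Q − 29):
  Q = 6 − 29 = -23
  C = 67
  M = 147 − 5·(-23) − 6·67 = -140
Change in M: -140 − (-285) = 145

145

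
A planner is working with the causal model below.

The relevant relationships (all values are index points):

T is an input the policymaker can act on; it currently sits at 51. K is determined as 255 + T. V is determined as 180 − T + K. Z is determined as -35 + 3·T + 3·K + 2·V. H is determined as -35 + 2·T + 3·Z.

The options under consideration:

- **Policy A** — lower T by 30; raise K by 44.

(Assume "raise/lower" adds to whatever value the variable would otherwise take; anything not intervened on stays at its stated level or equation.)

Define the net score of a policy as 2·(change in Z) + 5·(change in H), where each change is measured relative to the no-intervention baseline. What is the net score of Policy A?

380

Baseline:
  T = 51
  K = 255 + 51 = 306
  V = 180 − 51 + 306 = 435
  Z = -35 + 3·51 + 3·306 + 2·435 = 1906
  H = -35 + 2·51 + 3·1906 = 5785
Policy A (T − 30, K + 44):
  T = 51 − 30 = 21
  K = 255 + 21 (+44 from intervention) = 320
  V = 180 − 21 + 320 = 479
  Z = -35 + 3·21 + 3·320 + 2·479 = 1946
  H = -35 + 2·21 + 3·1946 = 5845
ΔZ = 1946 − 1906 = 40; ΔH = 5845 − 5785 = 60
Score = 2·40 + 5·60 = 380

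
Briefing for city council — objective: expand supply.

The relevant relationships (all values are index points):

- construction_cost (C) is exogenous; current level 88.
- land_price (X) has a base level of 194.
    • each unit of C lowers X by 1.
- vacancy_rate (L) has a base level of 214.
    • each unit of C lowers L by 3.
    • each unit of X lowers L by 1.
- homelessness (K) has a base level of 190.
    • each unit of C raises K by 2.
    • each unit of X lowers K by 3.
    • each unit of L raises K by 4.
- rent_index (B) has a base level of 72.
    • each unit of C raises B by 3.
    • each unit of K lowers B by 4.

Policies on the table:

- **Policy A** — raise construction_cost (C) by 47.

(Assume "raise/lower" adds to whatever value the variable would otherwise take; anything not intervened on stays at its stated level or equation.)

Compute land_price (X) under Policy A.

Policy A (C + 47):
  C = 88 + 47 = 135
  X = 194 − 135 = 59

59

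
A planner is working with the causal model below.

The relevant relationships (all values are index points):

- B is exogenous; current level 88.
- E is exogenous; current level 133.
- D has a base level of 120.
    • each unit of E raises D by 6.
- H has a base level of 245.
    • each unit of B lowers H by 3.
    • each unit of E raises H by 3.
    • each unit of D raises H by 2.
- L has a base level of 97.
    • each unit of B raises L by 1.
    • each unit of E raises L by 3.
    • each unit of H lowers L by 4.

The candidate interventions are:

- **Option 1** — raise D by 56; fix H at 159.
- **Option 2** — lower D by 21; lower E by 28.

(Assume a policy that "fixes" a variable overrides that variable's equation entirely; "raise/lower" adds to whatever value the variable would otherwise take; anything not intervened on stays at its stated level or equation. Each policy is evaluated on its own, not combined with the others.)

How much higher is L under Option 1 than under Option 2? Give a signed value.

6464

Option 1 (D + 56, H := 159):
  B = 88
  E = 133
  D = 120 + 6·133 (+56 from intervention) = 974
  H = 159
  L = 97 + 88 + 3·133 − 4·159 = -52
Option 2 (D − 21, E − 28):
  B = 88
  E = 133 − 28 = 105
  D = 120 + 6·105 (−21 from intervention) = 729
  H = 245 − 3·88 + 3·105 + 2·729 = 1754
  L = 97 + 88 + 3·105 − 4·1754 = -6516
L: -52 − (-6516) = 6464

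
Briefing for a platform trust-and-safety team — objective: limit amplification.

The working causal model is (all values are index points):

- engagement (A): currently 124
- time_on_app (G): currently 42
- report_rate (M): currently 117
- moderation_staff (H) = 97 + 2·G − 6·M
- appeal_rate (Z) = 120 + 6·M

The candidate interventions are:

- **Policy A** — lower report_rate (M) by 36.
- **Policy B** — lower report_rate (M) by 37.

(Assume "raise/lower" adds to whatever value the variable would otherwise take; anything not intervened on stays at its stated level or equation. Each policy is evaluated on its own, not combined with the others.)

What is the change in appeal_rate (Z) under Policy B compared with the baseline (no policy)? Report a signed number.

-222

Baseline:
  M = 117
  Z = 120 + 6·117 = 822
Policy B (M − 37):
  M = 117 − 37 = 80
  Z = 120 + 6·80 = 600
Change in Z: 600 − 822 = -222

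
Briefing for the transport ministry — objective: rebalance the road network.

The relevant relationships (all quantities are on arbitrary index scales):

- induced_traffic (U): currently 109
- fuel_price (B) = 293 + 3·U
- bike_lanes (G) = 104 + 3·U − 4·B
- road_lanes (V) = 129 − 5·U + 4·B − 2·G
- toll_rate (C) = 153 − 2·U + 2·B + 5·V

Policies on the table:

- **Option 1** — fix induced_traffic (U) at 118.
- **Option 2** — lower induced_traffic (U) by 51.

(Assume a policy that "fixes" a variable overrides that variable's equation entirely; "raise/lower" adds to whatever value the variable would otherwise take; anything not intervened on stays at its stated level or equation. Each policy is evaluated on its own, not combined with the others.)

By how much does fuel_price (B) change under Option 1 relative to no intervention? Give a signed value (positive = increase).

27

Baseline:
  U = 109
  B = 293 + 3·109 = 620
Option 1 (U := 118):
  U = 118
  B = 293 + 3·118 = 647
Change in B: 647 − 620 = 27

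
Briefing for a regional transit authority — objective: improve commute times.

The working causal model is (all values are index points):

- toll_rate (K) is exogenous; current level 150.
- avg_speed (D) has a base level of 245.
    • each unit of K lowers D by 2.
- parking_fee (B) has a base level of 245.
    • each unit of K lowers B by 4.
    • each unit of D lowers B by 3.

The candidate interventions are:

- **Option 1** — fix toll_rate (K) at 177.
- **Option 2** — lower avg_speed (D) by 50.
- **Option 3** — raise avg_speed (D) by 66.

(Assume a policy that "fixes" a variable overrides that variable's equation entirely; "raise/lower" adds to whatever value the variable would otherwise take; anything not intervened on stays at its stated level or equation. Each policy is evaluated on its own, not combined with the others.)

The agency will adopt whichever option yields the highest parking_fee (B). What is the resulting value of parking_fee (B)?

Option 1 (K := 177):
  K = 177
  D = 245 − 2·177 = -109
  B = 245 − 4·177 − 3·(-109) = -136
Option 2 (D − 50):
  K = 150
  D = 245 − 2·150 (−50 from intervention) = -105
  B = 245 − 4·150 − 3·(-105) = -40
Option 3 (D + 66):
  K = 150
  D = 245 − 2·150 (+66 from intervention) = 11
  B = 245 − 4·150 − 3·11 = -388
Comparing — Option 1: B=-136, Option 2: B=-40, Option 3: B=-388. Highest is -40 (Option 2).

-40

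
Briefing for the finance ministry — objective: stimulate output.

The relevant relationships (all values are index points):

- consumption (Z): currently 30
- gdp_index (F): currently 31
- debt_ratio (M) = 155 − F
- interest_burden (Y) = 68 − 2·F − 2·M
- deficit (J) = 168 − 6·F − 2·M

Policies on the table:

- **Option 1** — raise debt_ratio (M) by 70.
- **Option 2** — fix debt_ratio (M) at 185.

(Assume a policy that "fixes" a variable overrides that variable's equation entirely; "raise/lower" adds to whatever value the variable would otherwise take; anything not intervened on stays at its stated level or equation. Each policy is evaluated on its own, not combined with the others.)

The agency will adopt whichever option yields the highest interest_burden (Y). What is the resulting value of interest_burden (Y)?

-364

Option 1 (M + 70):
  F = 31
  M = 155 − 31 (+70 from intervention) = 194
  Y = 68 − 2·31 − 2·194 = -382
Option 2 (M := 185):
  F = 31
  M = 185
  Y = 68 − 2·31 − 2·185 = -364
Comparing — Option 1: Y=-382, Option 2: Y=-364. Highest is -364 (Option 2).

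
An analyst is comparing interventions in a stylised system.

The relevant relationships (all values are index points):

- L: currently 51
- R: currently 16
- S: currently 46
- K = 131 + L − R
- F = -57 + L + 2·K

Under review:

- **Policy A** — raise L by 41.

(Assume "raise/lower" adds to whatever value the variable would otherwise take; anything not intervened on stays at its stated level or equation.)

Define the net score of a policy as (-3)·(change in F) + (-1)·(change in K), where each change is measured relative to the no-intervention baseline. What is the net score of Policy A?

-410

Baseline:
  L = 51
  R = 16
  K = 131 + 51 − 16 = 166
  F = -57 + 51 + 2·166 = 326
Policy A (L + 41):
  L = 51 + 41 = 92
  R = 16
  K = 131 + 92 − 16 = 207
  F = -57 + 92 + 2·207 = 449
ΔF = 449 − 326 = 123; ΔK = 207 − 166 = 41
Score = (-3)·123 + (-1)·41 = -410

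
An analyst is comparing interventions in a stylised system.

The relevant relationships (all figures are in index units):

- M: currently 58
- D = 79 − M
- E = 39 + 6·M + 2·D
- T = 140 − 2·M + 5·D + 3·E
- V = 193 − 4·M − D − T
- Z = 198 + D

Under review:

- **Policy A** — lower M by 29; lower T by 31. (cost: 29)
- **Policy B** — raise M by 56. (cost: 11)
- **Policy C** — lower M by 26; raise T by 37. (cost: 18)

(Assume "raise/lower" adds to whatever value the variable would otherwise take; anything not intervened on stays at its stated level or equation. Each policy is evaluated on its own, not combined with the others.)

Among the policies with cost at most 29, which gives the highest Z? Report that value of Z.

Policy A (M − 29, T − 31):
  M = 58 − 29 = 29
  D = 79 − 29 = 50
  Z = 198 + 50 = 248
Policy B (M + 56):
  M = 58 + 56 = 114
  D = 79 − 114 = -35
  Z = 198 + (-35) = 163
Policy C (M − 26, T + 37):
  M = 58 − 26 = 32
  D = 79 − 32 = 47
  Z = 198 + 47 = 245
Comparing — Policy A: Z=248, Policy B: Z=163, Policy C: Z=245. Highest is 248 (Policy A).

248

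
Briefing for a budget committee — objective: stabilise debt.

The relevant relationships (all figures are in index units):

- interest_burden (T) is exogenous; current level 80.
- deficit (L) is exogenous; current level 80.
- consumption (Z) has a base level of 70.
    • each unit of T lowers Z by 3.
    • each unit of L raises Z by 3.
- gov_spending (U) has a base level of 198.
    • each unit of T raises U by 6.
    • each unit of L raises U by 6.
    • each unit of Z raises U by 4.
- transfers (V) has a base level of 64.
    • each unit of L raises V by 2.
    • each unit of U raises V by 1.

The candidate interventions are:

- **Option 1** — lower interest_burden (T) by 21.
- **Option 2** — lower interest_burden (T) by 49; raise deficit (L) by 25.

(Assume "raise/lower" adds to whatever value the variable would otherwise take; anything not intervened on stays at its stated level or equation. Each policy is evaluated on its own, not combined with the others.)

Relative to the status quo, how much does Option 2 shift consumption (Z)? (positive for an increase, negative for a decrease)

222

Baseline:
  T = 80
  L = 80
  Z = 70 − 3·80 + 3·80 = 70
Option 2 (T − 49, L + 25):
  T = 80 − 49 = 31
  L = 80 + 25 = 105
  Z = 70 − 3·31 + 3·105 = 292
Change in Z: 292 − 70 = 222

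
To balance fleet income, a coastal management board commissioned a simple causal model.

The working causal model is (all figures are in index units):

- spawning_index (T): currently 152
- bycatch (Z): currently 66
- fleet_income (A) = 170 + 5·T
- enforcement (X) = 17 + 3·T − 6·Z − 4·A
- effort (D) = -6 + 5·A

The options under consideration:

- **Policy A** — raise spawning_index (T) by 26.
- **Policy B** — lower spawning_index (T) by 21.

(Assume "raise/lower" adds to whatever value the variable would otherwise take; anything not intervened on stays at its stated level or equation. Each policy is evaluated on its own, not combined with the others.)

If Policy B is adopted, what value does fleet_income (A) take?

Policy B (T − 21):
  T = 152 − 21 = 131
  A = 170 + 5·131 = 825

825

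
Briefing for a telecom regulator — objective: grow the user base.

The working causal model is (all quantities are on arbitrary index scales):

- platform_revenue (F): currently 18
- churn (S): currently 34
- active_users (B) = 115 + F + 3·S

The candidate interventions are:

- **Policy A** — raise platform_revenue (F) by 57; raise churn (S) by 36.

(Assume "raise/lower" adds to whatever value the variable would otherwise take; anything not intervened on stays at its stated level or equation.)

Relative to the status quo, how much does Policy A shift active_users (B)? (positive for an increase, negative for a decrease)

Baseline:
  F = 18
  S = 34
  B = 115 + 18 + 3·34 = 235
Policy A (F + 57, S + 36):
  F = 18 + 57 = 75
  S = 34 + 36 = 70
  B = 115 + 75 + 3·70 = 400
Change in B: 400 − 235 = 165

165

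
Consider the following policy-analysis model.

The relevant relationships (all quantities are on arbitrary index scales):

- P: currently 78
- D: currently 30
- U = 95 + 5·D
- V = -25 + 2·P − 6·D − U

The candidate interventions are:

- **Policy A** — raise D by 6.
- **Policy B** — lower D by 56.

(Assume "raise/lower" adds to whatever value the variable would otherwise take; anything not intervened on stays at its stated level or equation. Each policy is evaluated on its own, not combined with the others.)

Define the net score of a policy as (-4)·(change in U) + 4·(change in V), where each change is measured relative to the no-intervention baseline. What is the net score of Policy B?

3584

Baseline:
  P = 78
  D = 30
  U = 95 + 5·30 = 245
  V = -25 + 2·78 − 6·30 − 245 = -294
Policy B (D − 56):
  P = 78
  D = 30 − 56 = -26
  U = 95 + 5·(-26) = -35
  V = -25 + 2·78 − 6·(-26) − (-35) = 322
ΔU = -35 − 245 = -280; ΔV = 322 − (-294) = 616
Score = (-4)·(-280) + 4·616 = 3584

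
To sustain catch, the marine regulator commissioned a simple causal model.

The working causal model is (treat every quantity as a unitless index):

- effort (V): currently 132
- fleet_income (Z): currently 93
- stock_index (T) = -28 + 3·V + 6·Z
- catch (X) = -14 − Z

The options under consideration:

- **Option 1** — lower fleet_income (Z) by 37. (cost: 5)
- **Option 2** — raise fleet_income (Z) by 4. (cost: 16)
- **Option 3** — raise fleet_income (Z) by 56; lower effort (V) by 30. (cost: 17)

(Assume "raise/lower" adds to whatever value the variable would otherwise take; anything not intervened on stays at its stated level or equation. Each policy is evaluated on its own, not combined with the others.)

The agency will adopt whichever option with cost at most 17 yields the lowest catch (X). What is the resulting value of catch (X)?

-163

Option 1 (Z − 37):
  Z = 93 − 37 = 56
  X = -14 − 56 = -70
Option 2 (Z + 4):
  Z = 93 + 4 = 97
  X = -14 − 97 = -111
Option 3 (Z + 56, V − 30):
  Z = 93 + 56 = 149
  X = -14 − 149 = -163
Comparing — Option 1: X=-70, Option 2: X=-111, Option 3: X=-163. Lowest is -163 (Option 3).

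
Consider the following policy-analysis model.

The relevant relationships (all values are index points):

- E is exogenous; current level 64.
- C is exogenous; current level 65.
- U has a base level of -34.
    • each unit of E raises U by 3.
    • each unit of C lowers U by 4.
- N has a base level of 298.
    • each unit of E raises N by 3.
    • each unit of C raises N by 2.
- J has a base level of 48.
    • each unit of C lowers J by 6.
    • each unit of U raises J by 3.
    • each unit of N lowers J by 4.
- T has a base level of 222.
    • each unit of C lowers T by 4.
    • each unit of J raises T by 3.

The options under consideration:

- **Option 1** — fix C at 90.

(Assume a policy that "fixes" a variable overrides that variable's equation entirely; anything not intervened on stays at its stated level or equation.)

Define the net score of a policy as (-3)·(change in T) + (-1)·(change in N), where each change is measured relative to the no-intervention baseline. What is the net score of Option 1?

Baseline:
  E = 64
  C = 65
  U = -34 + 3·64 − 4·65 = -102
  N = 298 + 3·64 + 2·65 = 620
  J = 48 − 6·65 + 3·(-102) − 4·620 = -3128
  T = 222 − 4·65 + 3·(-3128) = -9422
Option 1 (C := 90):
  E = 64
  C = 90
  U = -34 + 3·64 − 4·90 = -202
  N = 298 + 3·64 + 2·90 = 670
  J = 48 − 6·90 + 3·(-202) − 4·670 = -3778
  T = 222 − 4·90 + 3·(-3778) = -11472
ΔT = -11472 − (-9422) = -2050; ΔN = 670 − 620 = 50
Score = (-3)·(-2050) + (-1)·50 = 6100

6100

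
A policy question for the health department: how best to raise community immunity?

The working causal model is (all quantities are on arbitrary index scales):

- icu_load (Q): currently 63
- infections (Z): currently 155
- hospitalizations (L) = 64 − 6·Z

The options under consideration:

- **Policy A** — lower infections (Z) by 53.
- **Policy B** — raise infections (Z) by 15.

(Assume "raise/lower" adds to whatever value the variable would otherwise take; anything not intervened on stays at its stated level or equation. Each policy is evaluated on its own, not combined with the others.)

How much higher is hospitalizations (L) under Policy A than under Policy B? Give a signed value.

Policy A (Z − 53):
  Z = 155 − 53 = 102
  L = 64 − 6·102 = -548
Policy B (Z + 15):
  Z = 155 + 15 = 170
  L = 64 − 6·170 = -956
L: -548 − (-956) = 408

408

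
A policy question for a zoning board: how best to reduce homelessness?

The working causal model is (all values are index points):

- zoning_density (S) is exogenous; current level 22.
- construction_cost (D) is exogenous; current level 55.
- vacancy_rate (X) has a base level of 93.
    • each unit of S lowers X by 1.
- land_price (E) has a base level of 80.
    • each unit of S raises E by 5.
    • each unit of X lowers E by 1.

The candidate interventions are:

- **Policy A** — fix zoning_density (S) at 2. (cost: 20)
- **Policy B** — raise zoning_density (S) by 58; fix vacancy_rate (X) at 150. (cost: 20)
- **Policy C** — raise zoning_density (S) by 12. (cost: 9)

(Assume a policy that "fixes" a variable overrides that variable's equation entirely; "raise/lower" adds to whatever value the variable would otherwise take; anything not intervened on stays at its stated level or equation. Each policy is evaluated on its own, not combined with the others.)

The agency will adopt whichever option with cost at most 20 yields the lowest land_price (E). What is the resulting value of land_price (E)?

-1

Policy A (S := 2):
  S = 2
  X = 93 − 2 = 91
  E = 80 + 5·2 − 91 = -1
Policy B (S + 58, X := 150):
  S = 22 + 58 = 80
  X = 150
  E = 80 + 5·80 − 150 = 330
Policy C (S + 12):
  S = 22 + 12 = 34
  X = 93 − 34 = 59
  E = 80 + 5·34 − 59 = 191
Comparing — Policy A: E=-1, Policy B: E=330, Policy C: E=191. Lowest is -1 (Policy A).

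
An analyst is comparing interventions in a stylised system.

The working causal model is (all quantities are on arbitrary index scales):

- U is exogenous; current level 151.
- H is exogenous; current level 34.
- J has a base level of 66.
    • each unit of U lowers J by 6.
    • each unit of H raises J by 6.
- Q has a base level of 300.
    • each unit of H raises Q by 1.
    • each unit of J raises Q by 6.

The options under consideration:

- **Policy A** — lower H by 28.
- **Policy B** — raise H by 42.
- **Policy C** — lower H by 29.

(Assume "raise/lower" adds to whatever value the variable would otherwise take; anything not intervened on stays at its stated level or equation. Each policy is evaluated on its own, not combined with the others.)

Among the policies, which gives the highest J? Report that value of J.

Policy A (H − 28):
  U = 151
  H = 34 − 28 = 6
  J = 66 − 6·151 + 6·6 = -804
Policy B (H + 42):
  U = 151
  H = 34 + 42 = 76
  J = 66 − 6·151 + 6·76 = -384
Policy C (H − 29):
  U = 151
  H = 34 − 29 = 5
  J = 66 − 6·151 + 6·5 = -810
Comparing — Policy A: J=-804, Policy B: J=-384, Policy C: J=-810. Highest is -384 (Policy B).

-384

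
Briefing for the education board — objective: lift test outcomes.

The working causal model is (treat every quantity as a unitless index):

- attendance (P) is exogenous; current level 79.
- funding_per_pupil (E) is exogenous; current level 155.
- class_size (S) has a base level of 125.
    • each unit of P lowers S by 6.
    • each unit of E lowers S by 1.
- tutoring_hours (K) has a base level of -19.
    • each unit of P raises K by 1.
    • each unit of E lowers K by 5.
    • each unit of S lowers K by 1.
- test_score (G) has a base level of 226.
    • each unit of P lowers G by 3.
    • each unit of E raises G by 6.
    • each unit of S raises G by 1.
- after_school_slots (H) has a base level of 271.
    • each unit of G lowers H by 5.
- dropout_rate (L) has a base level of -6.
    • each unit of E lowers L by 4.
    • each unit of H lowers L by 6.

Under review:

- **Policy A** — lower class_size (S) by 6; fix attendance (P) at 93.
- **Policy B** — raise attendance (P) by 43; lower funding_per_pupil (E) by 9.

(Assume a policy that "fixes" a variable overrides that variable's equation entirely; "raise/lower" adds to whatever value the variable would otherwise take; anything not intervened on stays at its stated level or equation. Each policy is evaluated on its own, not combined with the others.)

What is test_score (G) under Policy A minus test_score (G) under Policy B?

300

Policy A (S − 6, P := 93):
  P = 93
  E = 155
  S = 125 − 6·93 − 155 (−6 from intervention) = -594
  G = 226 − 3·93 + 6·155 + (-594) = 283
Policy B (P + 43, E − 9):
  P = 79 + 43 = 122
  E = 155 − 9 = 146
  S = 125 − 6·122 − 146 = -753
  G = 226 − 3·122 + 6·146 + (-753) = -17
G: 283 − (-17) = 300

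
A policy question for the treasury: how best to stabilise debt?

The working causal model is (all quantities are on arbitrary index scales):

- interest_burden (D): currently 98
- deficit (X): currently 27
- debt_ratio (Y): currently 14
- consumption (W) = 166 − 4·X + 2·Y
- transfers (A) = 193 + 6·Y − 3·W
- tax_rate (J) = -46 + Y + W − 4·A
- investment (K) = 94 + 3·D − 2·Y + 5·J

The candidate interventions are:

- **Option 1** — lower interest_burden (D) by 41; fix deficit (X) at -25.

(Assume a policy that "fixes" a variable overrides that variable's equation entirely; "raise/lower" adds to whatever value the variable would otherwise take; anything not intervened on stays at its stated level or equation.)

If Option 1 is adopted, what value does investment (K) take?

13647

Option 1 (D − 41, X := -25):
  D = 98 − 41 = 57
  X = -25
  Y = 14
  W = 166 − 4·(-25) + 2·14 = 294
  A = 193 + 6·14 − 3·294 = -605
  J = -46 + 14 + 294 − 4·(-605) = 2682
  K = 94 + 3·57 − 2·14 + 5·2682 = 13647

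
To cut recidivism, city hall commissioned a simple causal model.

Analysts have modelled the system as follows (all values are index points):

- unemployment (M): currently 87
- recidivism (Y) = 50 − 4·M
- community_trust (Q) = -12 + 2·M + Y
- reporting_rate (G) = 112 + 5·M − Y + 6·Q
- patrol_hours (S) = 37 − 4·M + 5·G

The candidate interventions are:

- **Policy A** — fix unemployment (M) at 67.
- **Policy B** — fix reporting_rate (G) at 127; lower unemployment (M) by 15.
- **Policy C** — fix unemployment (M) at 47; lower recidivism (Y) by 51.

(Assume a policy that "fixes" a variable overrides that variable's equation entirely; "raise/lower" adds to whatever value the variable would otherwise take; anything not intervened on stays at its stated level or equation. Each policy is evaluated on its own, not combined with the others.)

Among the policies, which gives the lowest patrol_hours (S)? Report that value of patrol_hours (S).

Policy A (M := 67):
  M = 67
  Y = 50 − 4·67 = -218
  Q = -12 + 2·67 + (-218) = -96
  G = 112 + 5·67 − (-218) + 6·(-96) = 89
  S = 37 − 4·67 + 5·89 = 214
Policy B (G := 127, M − 15):
  M = 87 − 15 = 72
  Y = 50 − 4·72 = -238
  Q = -12 + 2·72 + (-238) = -106
  G = 127
  S = 37 − 4·72 + 5·127 = 384
Policy C (M := 47, Y − 51):
  M = 47
  Y = 50 − 4·47 (−51 from intervention) = -189
  Q = -12 + 2·47 + (-189) = -107
  G = 112 + 5·47 − (-189) + 6·(-107) = -106
  S = 37 − 4·47 + 5·(-106) = -681
Comparing — Policy A: S=214, Policy B: S=384, Policy C: S=-681. Lowest is -681 (Policy C).

-681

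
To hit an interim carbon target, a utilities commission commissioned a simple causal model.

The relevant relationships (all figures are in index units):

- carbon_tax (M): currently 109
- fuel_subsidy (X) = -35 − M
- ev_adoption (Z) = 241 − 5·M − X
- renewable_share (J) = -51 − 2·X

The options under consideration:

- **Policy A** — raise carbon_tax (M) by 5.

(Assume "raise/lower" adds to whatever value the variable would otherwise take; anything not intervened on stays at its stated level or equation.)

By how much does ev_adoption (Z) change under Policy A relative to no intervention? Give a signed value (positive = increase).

Baseline:
  M = 109
  X = -35 − 109 = -144
  Z = 241 − 5·109 − (-144) = -160
Policy A (M + 5):
  M = 109 + 5 = 114
  X = -35 − 114 = -149
  Z = 241 − 5·114 − (-149) = -180
Change in Z: -180 − (-160) = -20

-20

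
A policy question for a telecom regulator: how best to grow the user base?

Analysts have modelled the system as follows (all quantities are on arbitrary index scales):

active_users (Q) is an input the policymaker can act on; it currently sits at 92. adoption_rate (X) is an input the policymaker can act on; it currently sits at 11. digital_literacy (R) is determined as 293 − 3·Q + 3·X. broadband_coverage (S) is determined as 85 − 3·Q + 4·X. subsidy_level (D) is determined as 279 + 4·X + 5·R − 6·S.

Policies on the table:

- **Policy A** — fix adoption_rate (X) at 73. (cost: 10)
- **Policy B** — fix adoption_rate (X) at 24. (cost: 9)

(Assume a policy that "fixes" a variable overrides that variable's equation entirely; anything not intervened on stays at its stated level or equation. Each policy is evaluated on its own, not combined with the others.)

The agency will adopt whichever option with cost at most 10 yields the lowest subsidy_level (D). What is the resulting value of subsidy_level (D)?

1145

Policy A (X := 73):
  Q = 92
  X = 73
  R = 293 − 3·92 + 3·73 = 236
  S = 85 − 3·92 + 4·73 = 101
  D = 279 + 4·73 + 5·236 − 6·101 = 1145
Policy B (X := 24):
  Q = 92
  X = 24
  R = 293 − 3·92 + 3·24 = 89
  S = 85 − 3·92 + 4·24 = -95
  D = 279 + 4·24 + 5·89 − 6·(-95) = 1390
Comparing — Policy A: D=1145, Policy B: D=1390. Lowest is 1145 (Policy A).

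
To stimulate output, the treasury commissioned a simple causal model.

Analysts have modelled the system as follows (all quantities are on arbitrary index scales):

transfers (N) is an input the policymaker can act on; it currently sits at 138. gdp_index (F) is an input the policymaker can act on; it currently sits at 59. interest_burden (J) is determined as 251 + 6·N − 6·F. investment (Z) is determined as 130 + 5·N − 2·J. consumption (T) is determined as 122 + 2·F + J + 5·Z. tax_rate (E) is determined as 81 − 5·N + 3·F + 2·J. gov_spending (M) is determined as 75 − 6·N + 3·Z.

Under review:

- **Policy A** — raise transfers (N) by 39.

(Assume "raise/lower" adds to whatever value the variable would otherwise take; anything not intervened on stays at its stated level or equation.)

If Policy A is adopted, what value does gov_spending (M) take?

-3696

Policy A (N + 39):
  N = 138 + 39 = 177
  F = 59
  J = 251 + 6·177 − 6·59 = 959
  Z = 130 + 5·177 − 2·959 = -903
  M = 75 − 6·177 + 3·(-903) = -3696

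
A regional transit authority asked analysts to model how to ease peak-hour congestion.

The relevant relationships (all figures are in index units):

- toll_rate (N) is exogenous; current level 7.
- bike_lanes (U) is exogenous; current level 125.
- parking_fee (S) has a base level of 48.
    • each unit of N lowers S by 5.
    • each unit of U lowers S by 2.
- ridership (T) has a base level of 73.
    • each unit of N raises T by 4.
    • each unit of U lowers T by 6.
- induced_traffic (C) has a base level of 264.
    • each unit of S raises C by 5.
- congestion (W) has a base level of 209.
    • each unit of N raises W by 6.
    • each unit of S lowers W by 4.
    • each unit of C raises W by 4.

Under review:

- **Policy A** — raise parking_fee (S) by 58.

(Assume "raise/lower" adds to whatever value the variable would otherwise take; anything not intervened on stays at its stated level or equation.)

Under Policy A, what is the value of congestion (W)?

Policy A (S + 58):
  N = 7
  U = 125
  S = 48 − 5·7 − 2·125 (+58 from intervention) = -179
  C = 264 + 5·(-179) = -631
  W = 209 + 6·7 − 4·(-179) + 4·(-631) = -1557

-1557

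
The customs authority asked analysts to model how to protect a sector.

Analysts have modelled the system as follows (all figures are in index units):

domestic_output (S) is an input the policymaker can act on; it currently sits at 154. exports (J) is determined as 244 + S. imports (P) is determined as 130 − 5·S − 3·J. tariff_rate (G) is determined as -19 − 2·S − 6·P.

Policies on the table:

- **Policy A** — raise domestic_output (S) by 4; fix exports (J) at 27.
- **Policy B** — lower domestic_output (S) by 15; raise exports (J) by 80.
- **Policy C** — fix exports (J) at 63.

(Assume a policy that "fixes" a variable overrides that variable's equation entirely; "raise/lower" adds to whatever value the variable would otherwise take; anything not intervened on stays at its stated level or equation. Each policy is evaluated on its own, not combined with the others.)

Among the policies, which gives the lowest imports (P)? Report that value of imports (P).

Policy A (S + 4, J := 27):
  S = 154 + 4 = 158
  J = 27
  P = 130 − 5·158 − 3·27 = -741
Policy B (S − 15, J + 80):
  S = 154 − 15 = 139
  J = 244 + 139 (+80 from intervention) = 463
  P = 130 − 5·139 − 3·463 = -1954
Policy C (J := 63):
  S = 154
  J = 63
  P = 130 − 5·154 − 3·63 = -829
Comparing — Policy A: P=-741, Policy B: P=-1954, Policy C: P=-829. Lowest is -1954 (Policy B).

-1954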